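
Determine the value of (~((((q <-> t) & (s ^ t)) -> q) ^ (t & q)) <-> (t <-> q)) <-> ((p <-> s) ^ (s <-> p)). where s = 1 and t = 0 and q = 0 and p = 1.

0

Substituting s=1, t=0, q=0, p=1:
q <-> t = 0 <-> 0 = 1
s ^ t = 1 ^ 0 = 1
(q <-> t) & (s ^ t) = 1 & 1 = 1
((q <-> t) & (s ^ t)) -> q = 1 -> 0 = 0
t & q = 0 & 0 = 0
(((q <-> t) & (s ^ t)) -> q) ^ (t & q) = 0 ^ 0 = 0
~((((q <-> t) & (s ^ t)) -> q) ^ (t & q)) = ~0 = 1
t <-> q = 0 <-> 0 = 1
~((((q <-> t) & (s ^ t)) -> q) ^ (t & q)) <-> (t <-> q) = 1 <-> 1 = 1
p <-> s = 1 <-> 1 = 1
s <-> p = 1 <-> 1 = 1
(p <-> s) ^ (s <-> p) = 1 ^ 1 = 0
(~((((q <-> t) & (s ^ t)) -> q) ^ (t & q)) <-> (t <-> q)) <-> ((p <-> s) ^ (s <-> p)) = 1 <-> 0 = 0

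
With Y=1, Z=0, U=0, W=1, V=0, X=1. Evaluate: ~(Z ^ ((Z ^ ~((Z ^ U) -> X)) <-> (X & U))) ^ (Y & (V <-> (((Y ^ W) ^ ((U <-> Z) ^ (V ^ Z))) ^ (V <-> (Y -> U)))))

Z ^ U = 0 ^ 0 = 0
(Z ^ U) -> X = 0 -> 1 = 1
~((Z ^ U) -> X) = ~1 = 0
Z ^ ~((Z ^ U) -> X) = 0 ^ 0 = 0
X & U = 1 & 0 = 0
(Z ^ ~((Z ^ U) -> X)) <-> (X & U) = 0 <-> 0 = 1
Z ^ ((Z ^ ~((Z ^ U) -> X)) <-> (X & U)) = 0 ^ 1 = 1
~(Z ^ ((Z ^ ~((Z ^ U) -> X)) <-> (X & U))) = ~1 = 0
Y ^ W = 1 ^ 1 = 0
U <-> Z = 0 <-> 0 = 1
V ^ Z = 0 ^ 0 = 0
(U <-> Z) ^ (V ^ Z) = 1 ^ 0 = 1
(Y ^ W) ^ ((U <-> Z) ^ (V ^ Z)) = 0 ^ 1 = 1
Y -> U = 1 -> 0 = 0
V <-> (Y -> U) = 0 <-> 0 = 1
((Y ^ W) ^ ((U <-> Z) ^ (V ^ Z))) ^ (V <-> (Y -> U)) = 1 ^ 1 = 0
V <-> (((Y ^ W) ^ ((U <-> Z) ^ (V ^ Z))) ^ (V <-> (Y -> U))) = 0 <-> 0 = 1
Y & (V <-> (((Y ^ W) ^ ((U <-> Z) ^ (V ^ Z))) ^ (V <-> (Y -> U)))) = 1 & 1 = 1
~(Z ^ ((Z ^ ~((Z ^ U) -> X)) <-> (X & U))) ^ (Y & (V <-> (((Y ^ W) ^ ((U <-> Z) ^ (V ^ Z))) ^ (V <-> (Y -> U))))) = 0 ^ 1 = 1

1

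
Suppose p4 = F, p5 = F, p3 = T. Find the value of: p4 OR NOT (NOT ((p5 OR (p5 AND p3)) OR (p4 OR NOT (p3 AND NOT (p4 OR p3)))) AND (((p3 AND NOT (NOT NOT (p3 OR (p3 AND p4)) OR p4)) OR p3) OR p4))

T

p5 AND p3 = F AND T = F
p5 OR (p5 AND p3) = F OR F = F
p4 OR p3 = F OR T = T
NOT (p4 OR p3) = NOT T = F
p3 AND NOT (p4 OR p3) = T AND F = F
NOT (p3 AND NOT (p4 OR p3)) = NOT F = T
p4 OR NOT (p3 AND NOT (p4 OR p3)) = F OR T = T
(p5 OR (p5 AND p3)) OR (p4 OR NOT (p3 AND NOT (p4 OR p3))) = F OR T = T
NOT ((p5 OR (p5 AND p3)) OR (p4 OR NOT (p3 AND NOT (p4 OR p3)))) = NOT T = F
p3 AND p4 = T AND F = F
p3 OR (p3 AND p4) = T OR F = T
NOT (p3 OR (p3 AND p4)) = NOT T = F
NOT NOT (p3 OR (p3 AND p4)) = NOT F = T
NOT NOT (p3 OR (p3 AND p4)) OR p4 = T OR F = T
NOT (NOT NOT (p3 OR (p3 AND p4)) OR p4) = NOT T = F
p3 AND NOT (NOT NOT (p3 OR (p3 AND p4)) OR p4) = T AND F = F
(p3 AND NOT (NOT NOT (p3 OR (p3 AND p4)) OR p4)) OR p3 = F OR T = T
((p3 AND NOT (NOT NOT (p3 OR (p3 AND p4)) OR p4)) OR p3) OR p4 = T OR F = T
NOT ((p5 OR (p5 AND p3)) OR (p4 OR NOT (p3 AND NOT (p4 OR p3)))) AND (((p3 AND NOT (NOT NOT (p3 OR (p3 AND p4)) OR p4)) OR p3) OR p4) = F AND T = F
NOT (NOT ((p5 OR (p5 AND p3)) OR (p4 OR NOT (p3 AND NOT (p4 OR p3)))) AND (((p3 AND NOT (NOT NOT (p3 OR (p3 AND p4)) OR p4)) OR p3) OR p4)) = NOT F = T
p4 OR NOT (NOT ((p5 OR (p5 AND p3)) OR (p4 OR NOT (p3 AND NOT (p4 OR p3)))) AND (((p3 AND NOT (NOT NOT (p3 OR (p3 AND p4)) OR p4)) OR p3) OR p4)) = F OR T = T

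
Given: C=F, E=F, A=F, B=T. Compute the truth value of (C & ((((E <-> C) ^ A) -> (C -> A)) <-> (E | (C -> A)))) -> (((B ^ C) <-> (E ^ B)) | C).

T

E <-> C = F <-> F = T
(E <-> C) ^ A = T ^ F = T
C -> A = F -> F = T
((E <-> C) ^ A) -> (C -> A) = T -> T = T
C -> A = F -> F = T
E | (C -> A) = F | T = T
(((E <-> C) ^ A) -> (C -> A)) <-> (E | (C -> A)) = T <-> T = T
C & ((((E <-> C) ^ A) -> (C -> A)) <-> (E | (C -> A))) = F & T = F
B ^ C = T ^ F = T
E ^ B = F ^ T = T
(B ^ C) <-> (E ^ B) = T <-> T = T
((B ^ C) <-> (E ^ B)) | C = T | F = T
(C & ((((E <-> C) ^ A) -> (C -> A)) <-> (E | (C -> A)))) -> (((B ^ C) <-> (E ^ B)) | C) = F -> T = T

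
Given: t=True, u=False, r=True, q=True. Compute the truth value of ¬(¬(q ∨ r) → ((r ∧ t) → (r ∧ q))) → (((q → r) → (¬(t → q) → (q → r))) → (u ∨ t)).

q ∨ r = True ∨ True = True
¬(q ∨ r) = ¬True = False
r ∧ t = True ∧ True = True
r ∧ q = True ∧ True = True
(r ∧ t) → (r ∧ q) = True → True = True
¬(q ∨ r) → ((r ∧ t) → (r ∧ q)) = False → True = True
¬(¬(q ∨ r) → ((r ∧ t) → (r ∧ q))) = ¬True = False
q → r = True → True = True
t → q = True → True = True
¬(t → q) = ¬True = False
q → r = True → True = True
¬(t → q) → (q → r) = False → True = True
(q → r) → (¬(t → q) → (q → r)) = True → True = True
u ∨ t = False ∨ True = True
((q → r) → (¬(t → q) → (q → r))) → (u ∨ t) = True → True = True
¬(¬(q ∨ r) → ((r ∧ t) → (r ∧ q))) → (((q → r) → (¬(t → q) → (q → r))) → (u ∨ t)) = False → True = True

True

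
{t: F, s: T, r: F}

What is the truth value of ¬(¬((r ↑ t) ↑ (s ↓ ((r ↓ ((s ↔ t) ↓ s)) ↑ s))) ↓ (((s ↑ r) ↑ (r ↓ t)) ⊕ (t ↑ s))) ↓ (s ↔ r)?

r ↑ t = F ↑ F = T
s ↔ t = T ↔ F = F
(s ↔ t) ↓ s = F ↓ T = F
r ↓ ((s ↔ t) ↓ s) = F ↓ F = T
(r ↓ ((s ↔ t) ↓ s)) ↑ s = T ↑ T = F
s ↓ ((r ↓ ((s ↔ t) ↓ s)) ↑ s) = T ↓ F = F
(r ↑ t) ↑ (s ↓ ((r ↓ ((s ↔ t) ↓ s)) ↑ s)) = T ↑ F = T
¬((r ↑ t) ↑ (s ↓ ((r ↓ ((s ↔ t) ↓ s)) ↑ s))) = ¬T = F
s ↑ r = T ↑ F = T
r ↓ t = F ↓ F = T
(s ↑ r) ↑ (r ↓ t) = T ↑ T = F
t ↑ s = F ↑ T = T
((s ↑ r) ↑ (r ↓ t)) ⊕ (t ↑ s) = F ⊕ T = T
¬((r ↑ t) ↑ (s ↓ ((r ↓ ((s ↔ t) ↓ s)) ↑ s))) ↓ (((s ↑ r) ↑ (r ↓ t)) ⊕ (t ↑ s)) = F ↓ T = F
¬(¬((r ↑ t) ↑ (s ↓ ((r ↓ ((s ↔ t) ↓ s)) ↑ s))) ↓ (((s ↑ r) ↑ (r ↓ t)) ⊕ (t ↑ s))) = ¬F = T
s ↔ r = T ↔ F = F
¬(¬((r ↑ t) ↑ (s ↓ ((r ↓ ((s ↔ t) ↓ s)) ↑ s))) ↓ (((s ↑ r) ↑ (r ↓ t)) ⊕ (t ↑ s))) ↓ (s ↔ r) = T ↓ F = F

F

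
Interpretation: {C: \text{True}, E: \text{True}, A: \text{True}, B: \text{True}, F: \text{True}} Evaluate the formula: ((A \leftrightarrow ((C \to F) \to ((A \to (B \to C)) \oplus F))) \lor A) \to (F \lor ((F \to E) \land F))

C \to F = \text{True} \to \text{True} = \text{True}
B \to C = \text{True} \to \text{True} = \text{True}
A \to (B \to C) = \text{True} \to \text{True} = \text{True}
(A \to (B \to C)) \oplus F = \text{True} \oplus \text{True} = \text{False}
(C \to F) \to ((A \to (B \to C)) \oplus F) = \text{True} \to \text{False} = \text{False}
A \leftrightarrow ((C \to F) \to ((A \to (B \to C)) \oplus F)) = \text{True} \leftrightarrow \text{False} = \text{False}
(A \leftrightarrow ((C \to F) \to ((A \to (B \to C)) \oplus F))) \lor A = \text{False} \lor \text{True} = \text{True}
F \to E = \text{True} \to \text{True} = \text{True}
(F \to E) \land F = \text{True} \land \text{True} = \text{True}
F \lor ((F \to E) \land F) = \text{True} \lor \text{True} = \text{True}
((A \leftrightarrow ((C \to F) \to ((A \to (B \to C)) \oplus F))) \lor A) \to (F \lor ((F \to E) \land F)) = \text{True} \to \text{True} = \text{True}

\text{True}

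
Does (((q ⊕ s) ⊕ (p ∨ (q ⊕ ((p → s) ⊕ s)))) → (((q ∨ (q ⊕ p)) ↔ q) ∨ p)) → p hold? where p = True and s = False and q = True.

q ⊕ s = True ⊕ False = True
p → s = True → False = False
(p → s) ⊕ s = False ⊕ False = False
q ⊕ ((p → s) ⊕ s) = True ⊕ False = True
p ∨ (q ⊕ ((p → s) ⊕ s)) = True ∨ True = True
(q ⊕ s) ⊕ (p ∨ (q ⊕ ((p → s) ⊕ s))) = True ⊕ True = False
q ⊕ p = True ⊕ True = False
q ∨ (q ⊕ p) = True ∨ False = True
(q ∨ (q ⊕ p)) ↔ q = True ↔ True = True
((q ∨ (q ⊕ p)) ↔ q) ∨ p = True ∨ True = True
((q ⊕ s) ⊕ (p ∨ (q ⊕ ((p → s) ⊕ s)))) → (((q ∨ (q ⊕ p)) ↔ q) ∨ p) = False → True = True
(((q ⊕ s) ⊕ (p ∨ (q ⊕ ((p → s) ⊕ s)))) → (((q ∨ (q ⊕ p)) ↔ q) ∨ p)) → p = True → True = True

True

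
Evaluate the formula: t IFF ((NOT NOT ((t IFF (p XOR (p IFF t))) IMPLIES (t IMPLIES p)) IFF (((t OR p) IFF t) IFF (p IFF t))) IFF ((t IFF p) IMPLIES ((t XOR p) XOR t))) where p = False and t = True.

p IFF t = False IFF True = False
p XOR (p IFF t) = False XOR False = False
t IFF (p XOR (p IFF t)) = True IFF False = False
t IMPLIES p = True IMPLIES False = False
(t IFF (p XOR (p IFF t))) IMPLIES (t IMPLIES p) = False IMPLIES False = True
NOT ((t IFF (p XOR (p IFF t))) IMPLIES (t IMPLIES p)) = NOT True = False
NOT NOT ((t IFF (p XOR (p IFF t))) IMPLIES (t IMPLIES p)) = NOT False = True
t OR p = True OR False = True
(t OR p) IFF t = True IFF True = True
p IFF t = False IFF True = False
((t OR p) IFF t) IFF (p IFF t) = True IFF False = False
NOT NOT ((t IFF (p XOR (p IFF t))) IMPLIES (t IMPLIES p)) IFF (((t OR p) IFF t) IFF (p IFF t)) = True IFF False = False
t IFF p = True IFF False = False
t XOR p = True XOR False = True
(t XOR p) XOR t = True XOR True = False
(t IFF p) IMPLIES ((t XOR p) XOR t) = False IMPLIES False = True
(NOT NOT ((t IFF (p XOR (p IFF t))) IMPLIES (t IMPLIES p)) IFF (((t OR p) IFF t) IFF (p IFF t))) IFF ((t IFF p) IMPLIES ((t XOR p) XOR t)) = False IFF True = False
t IFF ((NOT NOT ((t IFF (p XOR (p IFF t))) IMPLIES (t IMPLIES p)) IFF (((t OR p) IFF t) IFF (p IFF t))) IFF ((t IFF p) IMPLIES ((t XOR p) XOR t))) = True IFF False = False

False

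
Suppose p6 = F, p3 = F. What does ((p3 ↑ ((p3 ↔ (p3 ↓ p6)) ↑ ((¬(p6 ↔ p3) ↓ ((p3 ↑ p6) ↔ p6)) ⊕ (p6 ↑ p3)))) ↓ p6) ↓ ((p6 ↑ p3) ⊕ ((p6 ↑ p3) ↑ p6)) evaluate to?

T

p3 ↓ p6 = F ↓ F = T
p3 ↔ (p3 ↓ p6) = F ↔ T = F
p6 ↔ p3 = F ↔ F = T
¬(p6 ↔ p3) = ¬T = F
p3 ↑ p6 = F ↑ F = T
(p3 ↑ p6) ↔ p6 = T ↔ F = F
¬(p6 ↔ p3) ↓ ((p3 ↑ p6) ↔ p6) = F ↓ F = T
p6 ↑ p3 = F ↑ F = T
(¬(p6 ↔ p3) ↓ ((p3 ↑ p6) ↔ p6)) ⊕ (p6 ↑ p3) = T ⊕ T = F
(p3 ↔ (p3 ↓ p6)) ↑ ((¬(p6 ↔ p3) ↓ ((p3 ↑ p6) ↔ p6)) ⊕ (p6 ↑ p3)) = F ↑ F = T
p3 ↑ ((p3 ↔ (p3 ↓ p6)) ↑ ((¬(p6 ↔ p3) ↓ ((p3 ↑ p6) ↔ p6)) ⊕ (p6 ↑ p3))) = F ↑ T = T
(p3 ↑ ((p3 ↔ (p3 ↓ p6)) ↑ ((¬(p6 ↔ p3) ↓ ((p3 ↑ p6) ↔ p6)) ⊕ (p6 ↑ p3)))) ↓ p6 = T ↓ F = F
p6 ↑ p3 = F ↑ F = T
p6 ↑ p3 = F ↑ F = T
(p6 ↑ p3) ↑ p6 = T ↑ F = T
(p6 ↑ p3) ⊕ ((p6 ↑ p3) ↑ p6) = T ⊕ T = F
((p3 ↑ ((p3 ↔ (p3 ↓ p6)) ↑ ((¬(p6 ↔ p3) ↓ ((p3 ↑ p6) ↔ p6)) ⊕ (p6 ↑ p3)))) ↓ p6) ↓ ((p6 ↑ p3) ⊕ ((p6 ↑ p3) ↑ p6)) = F ↓ F = T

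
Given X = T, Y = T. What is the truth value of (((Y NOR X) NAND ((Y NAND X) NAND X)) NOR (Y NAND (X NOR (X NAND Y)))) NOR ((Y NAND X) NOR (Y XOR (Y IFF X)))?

F

Substituting X=T, Y=T:
Y NOR X = T NOR T = F
Y NAND X = T NAND T = F
(Y NAND X) NAND X = F NAND T = T
(Y NOR X) NAND ((Y NAND X) NAND X) = F NAND T = T
X NAND Y = T NAND T = F
X NOR (X NAND Y) = T NOR F = F
Y NAND (X NOR (X NAND Y)) = T NAND F = T
((Y NOR X) NAND ((Y NAND X) NAND X)) NOR (Y NAND (X NOR (X NAND Y))) = T NOR T = F
Y NAND X = T NAND T = F
Y IFF X = T IFF T = T
Y XOR (Y IFF X) = T XOR T = F
(Y NAND X) NOR (Y XOR (Y IFF X)) = F NOR F = T
(((Y NOR X) NAND ((Y NAND X) NAND X)) NOR (Y NAND (X NOR (X NAND Y)))) NOR ((Y NAND X) NOR (Y XOR (Y IFF X))) = F NOR T = F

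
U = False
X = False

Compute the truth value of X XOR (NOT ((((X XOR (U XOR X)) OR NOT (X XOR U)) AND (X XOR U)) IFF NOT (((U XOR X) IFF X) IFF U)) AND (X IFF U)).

U XOR X = False XOR False = False
X XOR (U XOR X) = False XOR False = False
X XOR U = False XOR False = False
NOT (X XOR U) = NOT False = True
(X XOR (U XOR X)) OR NOT (X XOR U) = False OR True = True
X XOR U = False XOR False = False
((X XOR (U XOR X)) OR NOT (X XOR U)) AND (X XOR U) = True AND False = False
U XOR X = False XOR False = False
(U XOR X) IFF X = False IFF False = True
((U XOR X) IFF X) IFF U = True IFF False = False
NOT (((U XOR X) IFF X) IFF U) = NOT False = True
(((X XOR (U XOR X)) OR NOT (X XOR U)) AND (X XOR U)) IFF NOT (((U XOR X) IFF X) IFF U) = False IFF True = False
NOT ((((X XOR (U XOR X)) OR NOT (X XOR U)) AND (X XOR U)) IFF NOT (((U XOR X) IFF X) IFF U)) = NOT False = True
X IFF U = False IFF False = True
NOT ((((X XOR (U XOR X)) OR NOT (X XOR U)) AND (X XOR U)) IFF NOT (((U XOR X) IFF X) IFF U)) AND (X IFF U) = True AND True = True
X XOR (NOT ((((X XOR (U XOR X)) OR NOT (X XOR U)) AND (X XOR U)) IFF NOT (((U XOR X) IFF X) IFF U)) AND (X IFF U)) = False XOR True = True

True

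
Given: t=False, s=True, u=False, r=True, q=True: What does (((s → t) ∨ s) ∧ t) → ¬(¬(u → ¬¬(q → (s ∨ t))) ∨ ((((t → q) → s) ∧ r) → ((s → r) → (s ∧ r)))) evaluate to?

True

s → t = True → False = False
(s → t) ∨ s = False ∨ True = True
((s → t) ∨ s) ∧ t = True ∧ False = False
s ∨ t = True ∨ False = True
q → (s ∨ t) = True → True = True
¬(q → (s ∨ t)) = ¬True = False
¬¬(q → (s ∨ t)) = ¬False = True
u → ¬¬(q → (s ∨ t)) = False → True = True
¬(u → ¬¬(q → (s ∨ t))) = ¬True = False
t → q = False → True = True
(t → q) → s = True → True = True
((t → q) → s) ∧ r = True ∧ True = True
s → r = True → True = True
s ∧ r = True ∧ True = True
(s → r) → (s ∧ r) = True → True = True
(((t → q) → s) ∧ r) → ((s → r) → (s ∧ r)) = True → True = True
¬(u → ¬¬(q → (s ∨ t))) ∨ ((((t → q) → s) ∧ r) → ((s → r) → (s ∧ r))) = False ∨ True = True
¬(¬(u → ¬¬(q → (s ∨ t))) ∨ ((((t → q) → s) ∧ r) → ((s → r) → (s ∧ r)))) = ¬True = False
(((s → t) ∨ s) ∧ t) → ¬(¬(u → ¬¬(q → (s ∨ t))) ∨ ((((t → q) → s) ∧ r) → ((s → r) → (s ∧ r)))) = False → False = True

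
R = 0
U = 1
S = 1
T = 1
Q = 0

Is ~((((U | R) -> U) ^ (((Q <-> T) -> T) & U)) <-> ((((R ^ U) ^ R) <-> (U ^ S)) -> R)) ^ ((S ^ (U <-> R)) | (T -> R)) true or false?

Substituting R=0, U=1, S=1, T=1, Q=0:
U | R = 1 | 0 = 1
(U | R) -> U = 1 -> 1 = 1
Q <-> T = 0 <-> 1 = 0
(Q <-> T) -> T = 0 -> 1 = 1
((Q <-> T) -> T) & U = 1 & 1 = 1
((U | R) -> U) ^ (((Q <-> T) -> T) & U) = 1 ^ 1 = 0
R ^ U = 0 ^ 1 = 1
(R ^ U) ^ R = 1 ^ 0 = 1
U ^ S = 1 ^ 1 = 0
((R ^ U) ^ R) <-> (U ^ S) = 1 <-> 0 = 0
(((R ^ U) ^ R) <-> (U ^ S)) -> R = 0 -> 0 = 1
(((U | R) -> U) ^ (((Q <-> T) -> T) & U)) <-> ((((R ^ U) ^ R) <-> (U ^ S)) -> R) = 0 <-> 1 = 0
~((((U | R) -> U) ^ (((Q <-> T) -> T) & U)) <-> ((((R ^ U) ^ R) <-> (U ^ S)) -> R)) = ~0 = 1
U <-> R = 1 <-> 0 = 0
S ^ (U <-> R) = 1 ^ 0 = 1
T -> R = 1 -> 0 = 0
(S ^ (U <-> R)) | (T -> R) = 1 | 0 = 1
~((((U | R) -> U) ^ (((Q <-> T) -> T) & U)) <-> ((((R ^ U) ^ R) <-> (U ^ S)) -> R)) ^ ((S ^ (U <-> R)) | (T -> R)) = 1 ^ 1 = 0

0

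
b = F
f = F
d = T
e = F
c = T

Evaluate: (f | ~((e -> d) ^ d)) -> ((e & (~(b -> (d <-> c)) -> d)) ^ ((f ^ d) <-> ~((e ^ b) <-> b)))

F

e -> d = F -> T = T
(e -> d) ^ d = T ^ T = F
~((e -> d) ^ d) = ~F = T
f | ~((e -> d) ^ d) = F | T = T
d <-> c = T <-> T = T
b -> (d <-> c) = F -> T = T
~(b -> (d <-> c)) = ~T = F
~(b -> (d <-> c)) -> d = F -> T = T
e & (~(b -> (d <-> c)) -> d) = F & T = F
f ^ d = F ^ T = T
e ^ b = F ^ F = F
(e ^ b) <-> b = F <-> F = T
~((e ^ b) <-> b) = ~T = F
(f ^ d) <-> ~((e ^ b) <-> b) = T <-> F = F
(e & (~(b -> (d <-> c)) -> d)) ^ ((f ^ d) <-> ~((e ^ b) <-> b)) = F ^ F = F
(f | ~((e -> d) ^ d)) -> ((e & (~(b -> (d <-> c)) -> d)) ^ ((f ^ d) <-> ~((e ^ b) <-> b))) = T -> F = F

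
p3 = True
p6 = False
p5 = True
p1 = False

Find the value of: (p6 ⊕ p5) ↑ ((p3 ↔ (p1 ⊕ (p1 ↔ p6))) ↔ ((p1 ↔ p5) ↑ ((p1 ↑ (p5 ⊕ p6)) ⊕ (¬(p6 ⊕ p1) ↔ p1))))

Substituting p3=True, p6=False, p5=True, p1=False:
p6 ⊕ p5 = False ⊕ True = True
p1 ↔ p6 = False ↔ False = True
p1 ⊕ (p1 ↔ p6) = False ⊕ True = True
p3 ↔ (p1 ⊕ (p1 ↔ p6)) = True ↔ True = True
p1 ↔ p5 = False ↔ True = False
p5 ⊕ p6 = True ⊕ False = True
p1 ↑ (p5 ⊕ p6) = False ↑ True = True
p6 ⊕ p1 = False ⊕ False = False
¬(p6 ⊕ p1) = ¬False = True
¬(p6 ⊕ p1) ↔ p1 = True ↔ False = False
(p1 ↑ (p5 ⊕ p6)) ⊕ (¬(p6 ⊕ p1) ↔ p1) = True ⊕ False = True
(p1 ↔ p5) ↑ ((p1 ↑ (p5 ⊕ p6)) ⊕ (¬(p6 ⊕ p1) ↔ p1)) = False ↑ True = True
(p3 ↔ (p1 ⊕ (p1 ↔ p6))) ↔ ((p1 ↔ p5) ↑ ((p1 ↑ (p5 ⊕ p6)) ⊕ (¬(p6 ⊕ p1) ↔ p1))) = True ↔ True = True
(p6 ⊕ p5) ↑ ((p3 ↔ (p1 ⊕ (p1 ↔ p6))) ↔ ((p1 ↔ p5) ↑ ((p1 ↑ (p5 ⊕ p6)) ⊕ (¬(p6 ⊕ p1) ↔ p1)))) = True ↑ True = False

False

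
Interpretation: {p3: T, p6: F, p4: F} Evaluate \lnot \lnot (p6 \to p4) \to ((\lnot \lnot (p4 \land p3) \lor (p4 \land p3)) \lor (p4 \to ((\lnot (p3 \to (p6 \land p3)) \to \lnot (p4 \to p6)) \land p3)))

T

p6 \to p4 = F \to F = T
\lnot (p6 \to p4) = \lnot T = F
\lnot \lnot (p6 \to p4) = \lnot F = T
p4 \land p3 = F \land T = F
\lnot (p4 \land p3) = \lnot F = T
\lnot \lnot (p4 \land p3) = \lnot T = F
p4 \land p3 = F \land T = F
\lnot \lnot (p4 \land p3) \lor (p4 \land p3) = F \lor F = F
p6 \land p3 = F \land T = F
p3 \to (p6 \land p3) = T \to F = F
\lnot (p3 \to (p6 \land p3)) = \lnot F = T
p4 \to p6 = F \to F = T
\lnot (p4 \to p6) = \lnot T = F
\lnot (p3 \to (p6 \land p3)) \to \lnot (p4 \to p6) = T \to F = F
(\lnot (p3 \to (p6 \land p3)) \to \lnot (p4 \to p6)) \land p3 = F \land T = F
p4 \to ((\lnot (p3 \to (p6 \land p3)) \to \lnot (p4 \to p6)) \land p3) = F \to F = T
(\lnot \lnot (p4 \land p3) \lor (p4 \land p3)) \lor (p4 \to ((\lnot (p3 \to (p6 \land p3)) \to \lnot (p4 \to p6)) \land p3)) = F \lor T = T
\lnot \lnot (p6 \to p4) \to ((\lnot \lnot (p4 \land p3) \lor (p4 \land p3)) \lor (p4 \to ((\lnot (p3 \to (p6 \land p3)) \to \lnot (p4 \to p6)) \land p3))) = T \to T = T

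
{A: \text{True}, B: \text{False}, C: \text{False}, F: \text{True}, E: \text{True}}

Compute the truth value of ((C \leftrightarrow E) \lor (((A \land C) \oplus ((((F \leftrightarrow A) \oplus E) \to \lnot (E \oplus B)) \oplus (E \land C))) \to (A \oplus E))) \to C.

C \leftrightarrow E = \text{False} \leftrightarrow \text{True} = \text{False}
A \land C = \text{True} \land \text{False} = \text{False}
F \leftrightarrow A = \text{True} \leftrightarrow \text{True} = \text{True}
(F \leftrightarrow A) \oplus E = \text{True} \oplus \text{True} = \text{False}
E \oplus B = \text{True} \oplus \text{False} = \text{True}
\lnot (E \oplus B) = \lnot \text{True} = \text{False}
((F \leftrightarrow A) \oplus E) \to \lnot (E \oplus B) = \text{False} \to \text{False} = \text{True}
E \land C = \text{True} \land \text{False} = \text{False}
(((F \leftrightarrow A) \oplus E) \to \lnot (E \oplus B)) \oplus (E \land C) = \text{True} \oplus \text{False} = \text{True}
(A \land C) \oplus ((((F \leftrightarrow A) \oplus E) \to \lnot (E \oplus B)) \oplus (E \land C)) = \text{False} \oplus \text{True} = \text{True}
A \oplus E = \text{True} \oplus \text{True} = \text{False}
((A \land C) \oplus ((((F \leftrightarrow A) \oplus E) \to \lnot (E \oplus B)) \oplus (E \land C))) \to (A \oplus E) = \text{True} \to \text{False} = \text{False}
(C \leftrightarrow E) \lor (((A \land C) \oplus ((((F \leftrightarrow A) \oplus E) \to \lnot (E \oplus B)) \oplus (E \land C))) \to (A \oplus E)) = \text{False} \lor \text{False} = \text{False}
((C \leftrightarrow E) \lor (((A \land C) \oplus ((((F \leftrightarrow A) \oplus E) \to \lnot (E \oplus B)) \oplus (E \land C))) \to (A \oplus E))) \to C = \text{False} \to \text{False} = \text{True}

\text{True}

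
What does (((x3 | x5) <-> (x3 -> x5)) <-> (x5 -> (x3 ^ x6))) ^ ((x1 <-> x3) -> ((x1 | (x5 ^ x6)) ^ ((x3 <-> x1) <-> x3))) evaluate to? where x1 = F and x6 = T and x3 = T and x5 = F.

x3 | x5 = T | F = T
x3 -> x5 = T -> F = F
(x3 | x5) <-> (x3 -> x5) = T <-> F = F
x3 ^ x6 = T ^ T = F
x5 -> (x3 ^ x6) = F -> F = T
((x3 | x5) <-> (x3 -> x5)) <-> (x5 -> (x3 ^ x6)) = F <-> T = F
x1 <-> x3 = F <-> T = F
x5 ^ x6 = F ^ T = T
x1 | (x5 ^ x6) = F | T = T
x3 <-> x1 = T <-> F = F
(x3 <-> x1) <-> x3 = F <-> T = F
(x1 | (x5 ^ x6)) ^ ((x3 <-> x1) <-> x3) = T ^ F = T
(x1 <-> x3) -> ((x1 | (x5 ^ x6)) ^ ((x3 <-> x1) <-> x3)) = F -> T = T
(((x3 | x5) <-> (x3 -> x5)) <-> (x5 -> (x3 ^ x6))) ^ ((x1 <-> x3) -> ((x1 | (x5 ^ x6)) ^ ((x3 <-> x1) <-> x3))) = F ^ T = T

T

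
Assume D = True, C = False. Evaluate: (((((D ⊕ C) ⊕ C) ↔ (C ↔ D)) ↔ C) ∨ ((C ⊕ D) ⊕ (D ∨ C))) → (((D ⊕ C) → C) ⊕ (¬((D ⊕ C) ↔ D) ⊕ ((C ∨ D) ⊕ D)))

D ⊕ C = True ⊕ False = True
(D ⊕ C) ⊕ C = True ⊕ False = True
C ↔ D = False ↔ True = False
((D ⊕ C) ⊕ C) ↔ (C ↔ D) = True ↔ False = False
(((D ⊕ C) ⊕ C) ↔ (C ↔ D)) ↔ C = False ↔ False = True
C ⊕ D = False ⊕ True = True
D ∨ C = True ∨ False = True
(C ⊕ D) ⊕ (D ∨ C) = True ⊕ True = False
((((D ⊕ C) ⊕ C) ↔ (C ↔ D)) ↔ C) ∨ ((C ⊕ D) ⊕ (D ∨ C)) = True ∨ False = True
D ⊕ C = True ⊕ False = True
(D ⊕ C) → C = True → False = False
D ⊕ C = True ⊕ False = True
(D ⊕ C) ↔ D = True ↔ True = True
¬((D ⊕ C) ↔ D) = ¬True = False
C ∨ D = False ∨ True = True
(C ∨ D) ⊕ D = True ⊕ True = False
¬((D ⊕ C) ↔ D) ⊕ ((C ∨ D) ⊕ D) = False ⊕ False = False
((D ⊕ C) → C) ⊕ (¬((D ⊕ C) ↔ D) ⊕ ((C ∨ D) ⊕ D)) = False ⊕ False = False
(((((D ⊕ C) ⊕ C) ↔ (C ↔ D)) ↔ C) ∨ ((C ⊕ D) ⊕ (D ∨ C))) → (((D ⊕ C) → C) ⊕ (¬((D ⊕ C) ↔ D) ⊕ ((C ∨ D) ⊕ D))) = True → False = False

False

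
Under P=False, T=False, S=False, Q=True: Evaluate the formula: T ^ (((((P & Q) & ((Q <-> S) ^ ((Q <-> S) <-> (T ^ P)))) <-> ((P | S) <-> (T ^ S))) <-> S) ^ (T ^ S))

True

P & Q = False & True = False
Q <-> S = True <-> False = False
Q <-> S = True <-> False = False
T ^ P = False ^ False = False
(Q <-> S) <-> (T ^ P) = False <-> False = True
(Q <-> S) ^ ((Q <-> S) <-> (T ^ P)) = False ^ True = True
(P & Q) & ((Q <-> S) ^ ((Q <-> S) <-> (T ^ P))) = False & True = False
P | S = False | False = False
T ^ S = False ^ False = False
(P | S) <-> (T ^ S) = False <-> False = True
((P & Q) & ((Q <-> S) ^ ((Q <-> S) <-> (T ^ P)))) <-> ((P | S) <-> (T ^ S)) = False <-> True = False
(((P & Q) & ((Q <-> S) ^ ((Q <-> S) <-> (T ^ P)))) <-> ((P | S) <-> (T ^ S))) <-> S = False <-> False = True
T ^ S = False ^ False = False
((((P & Q) & ((Q <-> S) ^ ((Q <-> S) <-> (T ^ P)))) <-> ((P | S) <-> (T ^ S))) <-> S) ^ (T ^ S) = True ^ False = True
T ^ (((((P & Q) & ((Q <-> S) ^ ((Q <-> S) <-> (T ^ P)))) <-> ((P | S) <-> (T ^ S))) <-> S) ^ (T ^ S)) = False ^ True = True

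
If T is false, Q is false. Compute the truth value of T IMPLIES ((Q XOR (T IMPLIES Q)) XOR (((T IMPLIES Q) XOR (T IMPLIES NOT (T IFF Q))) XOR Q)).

Substituting T=false, Q=false:
T IMPLIES Q = false IMPLIES false = true
Q XOR (T IMPLIES Q) = false XOR true = true
T IMPLIES Q = false IMPLIES false = true
T IFF Q = false IFF false = true
NOT (T IFF Q) = NOT true = false
T IMPLIES NOT (T IFF Q) = false IMPLIES false = true
(T IMPLIES Q) XOR (T IMPLIES NOT (T IFF Q)) = true XOR true = false
((T IMPLIES Q) XOR (T IMPLIES NOT (T IFF Q))) XOR Q = false XOR false = false
(Q XOR (T IMPLIES Q)) XOR (((T IMPLIES Q) XOR (T IMPLIES NOT (T IFF Q))) XOR Q) = true XOR false = true
T IMPLIES ((Q XOR (T IMPLIES Q)) XOR (((T IMPLIES Q) XOR (T IMPLIES NOT (T IFF Q))) XOR Q)) = false IMPLIES true = true

true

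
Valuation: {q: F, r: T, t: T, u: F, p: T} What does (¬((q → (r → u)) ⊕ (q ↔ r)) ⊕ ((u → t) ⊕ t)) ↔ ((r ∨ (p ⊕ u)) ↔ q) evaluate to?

r → u = T → F = F
q → (r → u) = F → F = T
q ↔ r = F ↔ T = F
(q → (r → u)) ⊕ (q ↔ r) = T ⊕ F = T
¬((q → (r → u)) ⊕ (q ↔ r)) = ¬T = F
u → t = F → T = T
(u → t) ⊕ t = T ⊕ T = F
¬((q → (r → u)) ⊕ (q ↔ r)) ⊕ ((u → t) ⊕ t) = F ⊕ F = F
p ⊕ u = T ⊕ F = T
r ∨ (p ⊕ u) = T ∨ T = T
(r ∨ (p ⊕ u)) ↔ q = T ↔ F = F
(¬((q → (r → u)) ⊕ (q ↔ r)) ⊕ ((u → t) ⊕ t)) ↔ ((r ∨ (p ⊕ u)) ↔ q) = F ↔ F = T

T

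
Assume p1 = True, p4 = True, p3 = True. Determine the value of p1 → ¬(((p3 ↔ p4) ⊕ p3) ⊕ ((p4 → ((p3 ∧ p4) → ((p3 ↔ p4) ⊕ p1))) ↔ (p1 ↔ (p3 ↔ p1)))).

True

Substituting p1=True, p4=True, p3=True:
p3 ↔ p4 = True ↔ True = True
(p3 ↔ p4) ⊕ p3 = True ⊕ True = False
p3 ∧ p4 = True ∧ True = True
p3 ↔ p4 = True ↔ True = True
(p3 ↔ p4) ⊕ p1 = True ⊕ True = False
(p3 ∧ p4) → ((p3 ↔ p4) ⊕ p1) = True → False = False
p4 → ((p3 ∧ p4) → ((p3 ↔ p4) ⊕ p1)) = True → False = False
p3 ↔ p1 = True ↔ True = True
p1 ↔ (p3 ↔ p1) = True ↔ True = True
(p4 → ((p3 ∧ p4) → ((p3 ↔ p4) ⊕ p1))) ↔ (p1 ↔ (p3 ↔ p1)) = False ↔ True = False
((p3 ↔ p4) ⊕ p3) ⊕ ((p4 → ((p3 ∧ p4) → ((p3 ↔ p4) ⊕ p1))) ↔ (p1 ↔ (p3 ↔ p1))) = False ⊕ False = False
¬(((p3 ↔ p4) ⊕ p3) ⊕ ((p4 → ((p3 ∧ p4) → ((p3 ↔ p4) ⊕ p1))) ↔ (p1 ↔ (p3 ↔ p1)))) = ¬False = True
p1 → ¬(((p3 ↔ p4) ⊕ p3) ⊕ ((p4 → ((p3 ∧ p4) → ((p3 ↔ p4) ⊕ p1))) ↔ (p1 ↔ (p3 ↔ p1)))) = True → True = True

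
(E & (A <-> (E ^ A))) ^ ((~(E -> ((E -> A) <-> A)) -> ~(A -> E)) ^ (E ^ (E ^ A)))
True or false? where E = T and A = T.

E ^ A = T ^ T = F
A <-> (E ^ A) = T <-> F = F
E & (A <-> (E ^ A)) = T & F = F
E -> A = T -> T = T
(E -> A) <-> A = T <-> T = T
E -> ((E -> A) <-> A) = T -> T = T
~(E -> ((E -> A) <-> A)) = ~T = F
A -> E = T -> T = T
~(A -> E) = ~T = F
~(E -> ((E -> A) <-> A)) -> ~(A -> E) = F -> F = T
E ^ A = T ^ T = F
E ^ (E ^ A) = T ^ F = T
(~(E -> ((E -> A) <-> A)) -> ~(A -> E)) ^ (E ^ (E ^ A)) = T ^ T = F
(E & (A <-> (E ^ A))) ^ ((~(E -> ((E -> A) <-> A)) -> ~(A -> E)) ^ (E ^ (E ^ A))) = F ^ F = F

F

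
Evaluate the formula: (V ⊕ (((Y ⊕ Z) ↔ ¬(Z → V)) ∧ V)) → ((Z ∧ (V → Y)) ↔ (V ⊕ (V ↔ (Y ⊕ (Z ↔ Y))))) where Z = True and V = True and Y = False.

False

Substituting Z=True, V=True, Y=False:
Y ⊕ Z = False ⊕ True = True
Z → V = True → True = True
¬(Z → V) = ¬True = False
(Y ⊕ Z) ↔ ¬(Z → V) = True ↔ False = False
((Y ⊕ Z) ↔ ¬(Z → V)) ∧ V = False ∧ True = False
V ⊕ (((Y ⊕ Z) ↔ ¬(Z → V)) ∧ V) = True ⊕ False = True
V → Y = True → False = False
Z ∧ (V → Y) = True ∧ False = False
Z ↔ Y = True ↔ False = False
Y ⊕ (Z ↔ Y) = False ⊕ False = False
V ↔ (Y ⊕ (Z ↔ Y)) = True ↔ False = False
V ⊕ (V ↔ (Y ⊕ (Z ↔ Y))) = True ⊕ False = True
(Z ∧ (V → Y)) ↔ (V ⊕ (V ↔ (Y ⊕ (Z ↔ Y)))) = False ↔ True = False
(V ⊕ (((Y ⊕ Z) ↔ ¬(Z → V)) ∧ V)) → ((Z ∧ (V → Y)) ↔ (V ⊕ (V ↔ (Y ⊕ (Z ↔ Y))))) = True → False = False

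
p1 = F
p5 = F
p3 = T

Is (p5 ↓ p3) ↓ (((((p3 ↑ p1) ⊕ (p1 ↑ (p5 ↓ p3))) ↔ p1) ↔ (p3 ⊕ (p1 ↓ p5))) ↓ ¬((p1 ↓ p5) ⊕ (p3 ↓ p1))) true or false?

F

Substituting p1=F, p5=F, p3=T:
p5 ↓ p3 = F ↓ T = F
p3 ↑ p1 = T ↑ F = T
p5 ↓ p3 = F ↓ T = F
p1 ↑ (p5 ↓ p3) = F ↑ F = T
(p3 ↑ p1) ⊕ (p1 ↑ (p5 ↓ p3)) = T ⊕ T = F
((p3 ↑ p1) ⊕ (p1 ↑ (p5 ↓ p3))) ↔ p1 = F ↔ F = T
p1 ↓ p5 = F ↓ F = T
p3 ⊕ (p1 ↓ p5) = T ⊕ T = F
(((p3 ↑ p1) ⊕ (p1 ↑ (p5 ↓ p3))) ↔ p1) ↔ (p3 ⊕ (p1 ↓ p5)) = T ↔ F = F
p1 ↓ p5 = F ↓ F = T
p3 ↓ p1 = T ↓ F = F
(p1 ↓ p5) ⊕ (p3 ↓ p1) = T ⊕ F = T
¬((p1 ↓ p5) ⊕ (p3 ↓ p1)) = ¬T = F
((((p3 ↑ p1) ⊕ (p1 ↑ (p5 ↓ p3))) ↔ p1) ↔ (p3 ⊕ (p1 ↓ p5))) ↓ ¬((p1 ↓ p5) ⊕ (p3 ↓ p1)) = F ↓ F = T
(p5 ↓ p3) ↓ (((((p3 ↑ p1) ⊕ (p1 ↑ (p5 ↓ p3))) ↔ p1) ↔ (p3 ⊕ (p1 ↓ p5))) ↓ ¬((p1 ↓ p5) ⊕ (p3 ↓ p1))) = F ↓ T = F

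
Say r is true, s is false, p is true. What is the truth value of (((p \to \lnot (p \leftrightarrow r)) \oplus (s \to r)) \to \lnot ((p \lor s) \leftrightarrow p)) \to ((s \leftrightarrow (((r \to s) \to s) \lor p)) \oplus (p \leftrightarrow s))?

T

p \leftrightarrow r = T \leftrightarrow T = T
\lnot (p \leftrightarrow r) = \lnot T = F
p \to \lnot (p \leftrightarrow r) = T \to F = F
s \to r = F \to T = T
(p \to \lnot (p \leftrightarrow r)) \oplus (s \to r) = F \oplus T = T
p \lor s = T \lor F = T
(p \lor s) \leftrightarrow p = T \leftrightarrow T = T
\lnot ((p \lor s) \leftrightarrow p) = \lnot T = F
((p \to \lnot (p \leftrightarrow r)) \oplus (s \to r)) \to \lnot ((p \lor s) \leftrightarrow p) = T \to F = F
r \to s = T \to F = F
(r \to s) \to s = F \to F = T
((r \to s) \to s) \lor p = T \lor T = T
s \leftrightarrow (((r \to s) \to s) \lor p) = F \leftrightarrow T = F
p \leftrightarrow s = T \leftrightarrow F = F
(s \leftrightarrow (((r \to s) \to s) \lor p)) \oplus (p \leftrightarrow s) = F \oplus F = F
(((p \to \lnot (p \leftrightarrow r)) \oplus (s \to r)) \to \lnot ((p \lor s) \leftrightarrow p)) \to ((s \leftrightarrow (((r \to s) \to s) \lor p)) \oplus (p \leftrightarrow s)) = F \to F = T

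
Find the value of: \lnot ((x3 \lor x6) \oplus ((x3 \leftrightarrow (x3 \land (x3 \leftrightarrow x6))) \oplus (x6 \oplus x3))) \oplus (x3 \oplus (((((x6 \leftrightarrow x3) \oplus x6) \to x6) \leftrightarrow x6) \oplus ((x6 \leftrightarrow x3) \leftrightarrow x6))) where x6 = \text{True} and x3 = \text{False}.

x3 \lor x6 = \text{False} \lor \text{True} = \text{True}
x3 \leftrightarrow x6 = \text{False} \leftrightarrow \text{True} = \text{False}
x3 \land (x3 \leftrightarrow x6) = \text{False} \land \text{False} = \text{False}
x3 \leftrightarrow (x3 \land (x3 \leftrightarrow x6)) = \text{False} \leftrightarrow \text{False} = \text{True}
x6 \oplus x3 = \text{True} \oplus \text{False} = \text{True}
(x3 \leftrightarrow (x3 \land (x3 \leftrightarrow x6))) \oplus (x6 \oplus x3) = \text{True} \oplus \text{True} = \text{False}
(x3 \lor x6) \oplus ((x3 \leftrightarrow (x3 \land (x3 \leftrightarrow x6))) \oplus (x6 \oplus x3)) = \text{True} \oplus \text{False} = \text{True}
\lnot ((x3 \lor x6) \oplus ((x3 \leftrightarrow (x3 \land (x3 \leftrightarrow x6))) \oplus (x6 \oplus x3))) = \lnot \text{True} = \text{False}
x6 \leftrightarrow x3 = \text{True} \leftrightarrow \text{False} = \text{False}
(x6 \leftrightarrow x3) \oplus x6 = \text{False} \oplus \text{True} = \text{True}
((x6 \leftrightarrow x3) \oplus x6) \to x6 = \text{True} \to \text{True} = \text{True}
(((x6 \leftrightarrow x3) \oplus x6) \to x6) \leftrightarrow x6 = \text{True} \leftrightarrow \text{True} = \text{True}
x6 \leftrightarrow x3 = \text{True} \leftrightarrow \text{False} = \text{False}
(x6 \leftrightarrow x3) \leftrightarrow x6 = \text{False} \leftrightarrow \text{True} = \text{False}
((((x6 \leftrightarrow x3) \oplus x6) \to x6) \leftrightarrow x6) \oplus ((x6 \leftrightarrow x3) \leftrightarrow x6) = \text{True} \oplus \text{False} = \text{True}
x3 \oplus (((((x6 \leftrightarrow x3) \oplus x6) \to x6) \leftrightarrow x6) \oplus ((x6 \leftrightarrow x3) \leftrightarrow x6)) = \text{False} \oplus \text{True} = \text{True}
\lnot ((x3 \lor x6) \oplus ((x3 \leftrightarrow (x3 \land (x3 \leftrightarrow x6))) \oplus (x6 \oplus x3))) \oplus (x3 \oplus (((((x6 \leftrightarrow x3) \oplus x6) \to x6) \leftrightarrow x6) \oplus ((x6 \leftrightarrow x3) \leftrightarrow x6))) = \text{False} \oplus \text{True} = \text{True}

\text{True}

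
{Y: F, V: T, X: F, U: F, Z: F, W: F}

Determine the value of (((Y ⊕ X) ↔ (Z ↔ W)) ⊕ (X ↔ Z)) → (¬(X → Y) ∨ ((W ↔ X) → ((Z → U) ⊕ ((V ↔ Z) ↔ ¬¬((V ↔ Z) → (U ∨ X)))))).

T

Y ⊕ X = F ⊕ F = F
Z ↔ W = F ↔ F = T
(Y ⊕ X) ↔ (Z ↔ W) = F ↔ T = F
X ↔ Z = F ↔ F = T
((Y ⊕ X) ↔ (Z ↔ W)) ⊕ (X ↔ Z) = F ⊕ T = T
X → Y = F → F = T
¬(X → Y) = ¬T = F
W ↔ X = F ↔ F = T
Z → U = F → F = T
V ↔ Z = T ↔ F = F
V ↔ Z = T ↔ F = F
U ∨ X = F ∨ F = F
(V ↔ Z) → (U ∨ X) = F → F = T
¬((V ↔ Z) → (U ∨ X)) = ¬T = F
¬¬((V ↔ Z) → (U ∨ X)) = ¬F = T
(V ↔ Z) ↔ ¬¬((V ↔ Z) → (U ∨ X)) = F ↔ T = F
(Z → U) ⊕ ((V ↔ Z) ↔ ¬¬((V ↔ Z) → (U ∨ X))) = T ⊕ F = T
(W ↔ X) → ((Z → U) ⊕ ((V ↔ Z) ↔ ¬¬((V ↔ Z) → (U ∨ X)))) = T → T = T
¬(X → Y) ∨ ((W ↔ X) → ((Z → U) ⊕ ((V ↔ Z) ↔ ¬¬((V ↔ Z) → (U ∨ X))))) = F ∨ T = T
(((Y ⊕ X) ↔ (Z ↔ W)) ⊕ (X ↔ Z)) → (¬(X → Y) ∨ ((W ↔ X) → ((Z → U) ⊕ ((V ↔ Z) ↔ ¬¬((V ↔ Z) → (U ∨ X)))))) = T → T = T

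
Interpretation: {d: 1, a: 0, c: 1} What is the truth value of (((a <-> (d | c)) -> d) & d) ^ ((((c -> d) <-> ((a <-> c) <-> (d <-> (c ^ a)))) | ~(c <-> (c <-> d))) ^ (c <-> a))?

d | c = 1 | 1 = 1
a <-> (d | c) = 0 <-> 1 = 0
(a <-> (d | c)) -> d = 0 -> 1 = 1
((a <-> (d | c)) -> d) & d = 1 & 1 = 1
c -> d = 1 -> 1 = 1
a <-> c = 0 <-> 1 = 0
c ^ a = 1 ^ 0 = 1
d <-> (c ^ a) = 1 <-> 1 = 1
(a <-> c) <-> (d <-> (c ^ a)) = 0 <-> 1 = 0
(c -> d) <-> ((a <-> c) <-> (d <-> (c ^ a))) = 1 <-> 0 = 0
c <-> d = 1 <-> 1 = 1
c <-> (c <-> d) = 1 <-> 1 = 1
~(c <-> (c <-> d)) = ~1 = 0
((c -> d) <-> ((a <-> c) <-> (d <-> (c ^ a)))) | ~(c <-> (c <-> d)) = 0 | 0 = 0
c <-> a = 1 <-> 0 = 0
(((c -> d) <-> ((a <-> c) <-> (d <-> (c ^ a)))) | ~(c <-> (c <-> d))) ^ (c <-> a) = 0 ^ 0 = 0
(((a <-> (d | c)) -> d) & d) ^ ((((c -> d) <-> ((a <-> c) <-> (d <-> (c ^ a)))) | ~(c <-> (c <-> d))) ^ (c <-> a)) = 1 ^ 0 = 1

1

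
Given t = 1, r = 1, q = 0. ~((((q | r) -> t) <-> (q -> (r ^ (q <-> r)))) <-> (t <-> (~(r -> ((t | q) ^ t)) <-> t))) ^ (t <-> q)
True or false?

q | r = 0 | 1 = 1
(q | r) -> t = 1 -> 1 = 1
q <-> r = 0 <-> 1 = 0
r ^ (q <-> r) = 1 ^ 0 = 1
q -> (r ^ (q <-> r)) = 0 -> 1 = 1
((q | r) -> t) <-> (q -> (r ^ (q <-> r))) = 1 <-> 1 = 1
t | q = 1 | 0 = 1
(t | q) ^ t = 1 ^ 1 = 0
r -> ((t | q) ^ t) = 1 -> 0 = 0
~(r -> ((t | q) ^ t)) = ~0 = 1
~(r -> ((t | q) ^ t)) <-> t = 1 <-> 1 = 1
t <-> (~(r -> ((t | q) ^ t)) <-> t) = 1 <-> 1 = 1
(((q | r) -> t) <-> (q -> (r ^ (q <-> r)))) <-> (t <-> (~(r -> ((t | q) ^ t)) <-> t)) = 1 <-> 1 = 1
~((((q | r) -> t) <-> (q -> (r ^ (q <-> r)))) <-> (t <-> (~(r -> ((t | q) ^ t)) <-> t))) = ~1 = 0
t <-> q = 1 <-> 0 = 0
~((((q | r) -> t) <-> (q -> (r ^ (q <-> r)))) <-> (t <-> (~(r -> ((t | q) ^ t)) <-> t))) ^ (t <-> q) = 0 ^ 0 = 0

0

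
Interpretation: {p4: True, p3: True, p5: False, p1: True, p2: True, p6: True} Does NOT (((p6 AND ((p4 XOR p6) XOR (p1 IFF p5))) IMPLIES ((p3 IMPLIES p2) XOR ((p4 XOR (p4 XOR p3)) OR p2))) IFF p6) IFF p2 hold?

Substituting p4=True, p3=True, p5=False, p1=True, p2=True, p6=True:
p4 XOR p6 = True XOR True = False
p1 IFF p5 = True IFF False = False
(p4 XOR p6) XOR (p1 IFF p5) = False XOR False = False
p6 AND ((p4 XOR p6) XOR (p1 IFF p5)) = True AND False = False
p3 IMPLIES p2 = True IMPLIES True = True
p4 XOR p3 = True XOR True = False
p4 XOR (p4 XOR p3) = True XOR False = True
(p4 XOR (p4 XOR p3)) OR p2 = True OR True = True
(p3 IMPLIES p2) XOR ((p4 XOR (p4 XOR p3)) OR p2) = True XOR True = False
(p6 AND ((p4 XOR p6) XOR (p1 IFF p5))) IMPLIES ((p3 IMPLIES p2) XOR ((p4 XOR (p4 XOR p3)) OR p2)) = False IMPLIES False = True
((p6 AND ((p4 XOR p6) XOR (p1 IFF p5))) IMPLIES ((p3 IMPLIES p2) XOR ((p4 XOR (p4 XOR p3)) OR p2))) IFF p6 = True IFF True = True
NOT (((p6 AND ((p4 XOR p6) XOR (p1 IFF p5))) IMPLIES ((p3 IMPLIES p2) XOR ((p4 XOR (p4 XOR p3)) OR p2))) IFF p6) = NOT True = False
NOT (((p6 AND ((p4 XOR p6) XOR (p1 IFF p5))) IMPLIES ((p3 IMPLIES p2) XOR ((p4 XOR (p4 XOR p3)) OR p2))) IFF p6) IFF p2 = False IFF True = False

False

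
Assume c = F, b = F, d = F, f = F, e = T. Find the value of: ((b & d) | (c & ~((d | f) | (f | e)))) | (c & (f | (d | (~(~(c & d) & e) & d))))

Substituting c=F, b=F, d=F, f=F, e=T:
b & d = F & F = F
d | f = F | F = F
f | e = F | T = T
(d | f) | (f | e) = F | T = T
~((d | f) | (f | e)) = ~T = F
c & ~((d | f) | (f | e)) = F & F = F
(b & d) | (c & ~((d | f) | (f | e))) = F | F = F
c & d = F & F = F
~(c & d) = ~F = T
~(c & d) & e = T & T = T
~(~(c & d) & e) = ~T = F
~(~(c & d) & e) & d = F & F = F
d | (~(~(c & d) & e) & d) = F | F = F
f | (d | (~(~(c & d) & e) & d)) = F | F = F
c & (f | (d | (~(~(c & d) & e) & d))) = F & F = F
((b & d) | (c & ~((d | f) | (f | e)))) | (c & (f | (d | (~(~(c & d) & e) & d)))) = F | F = F

F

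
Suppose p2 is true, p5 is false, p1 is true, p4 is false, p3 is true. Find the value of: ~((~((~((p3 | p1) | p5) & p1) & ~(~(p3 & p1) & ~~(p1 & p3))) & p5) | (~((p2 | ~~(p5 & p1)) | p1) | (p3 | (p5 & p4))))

0

p3 | p1 = 1 | 1 = 1
(p3 | p1) | p5 = 1 | 0 = 1
~((p3 | p1) | p5) = ~1 = 0
~((p3 | p1) | p5) & p1 = 0 & 1 = 0
p3 & p1 = 1 & 1 = 1
~(p3 & p1) = ~1 = 0
p1 & p3 = 1 & 1 = 1
~(p1 & p3) = ~1 = 0
~~(p1 & p3) = ~0 = 1
~(p3 & p1) & ~~(p1 & p3) = 0 & 1 = 0
~(~(p3 & p1) & ~~(p1 & p3)) = ~0 = 1
(~((p3 | p1) | p5) & p1) & ~(~(p3 & p1) & ~~(p1 & p3)) = 0 & 1 = 0
~((~((p3 | p1) | p5) & p1) & ~(~(p3 & p1) & ~~(p1 & p3))) = ~0 = 1
~((~((p3 | p1) | p5) & p1) & ~(~(p3 & p1) & ~~(p1 & p3))) & p5 = 1 & 0 = 0
p5 & p1 = 0 & 1 = 0
~(p5 & p1) = ~0 = 1
~~(p5 & p1) = ~1 = 0
p2 | ~~(p5 & p1) = 1 | 0 = 1
(p2 | ~~(p5 & p1)) | p1 = 1 | 1 = 1
~((p2 | ~~(p5 & p1)) | p1) = ~1 = 0
p5 & p4 = 0 & 0 = 0
p3 | (p5 & p4) = 1 | 0 = 1
~((p2 | ~~(p5 & p1)) | p1) | (p3 | (p5 & p4)) = 0 | 1 = 1
(~((~((p3 | p1) | p5) & p1) & ~(~(p3 & p1) & ~~(p1 & p3))) & p5) | (~((p2 | ~~(p5 & p1)) | p1) | (p3 | (p5 & p4))) = 0 | 1 = 1
~((~((~((p3 | p1) | p5) & p1) & ~(~(p3 & p1) & ~~(p1 & p3))) & p5) | (~((p2 | ~~(p5 & p1)) | p1) | (p3 | (p5 & p4)))) = ~1 = 0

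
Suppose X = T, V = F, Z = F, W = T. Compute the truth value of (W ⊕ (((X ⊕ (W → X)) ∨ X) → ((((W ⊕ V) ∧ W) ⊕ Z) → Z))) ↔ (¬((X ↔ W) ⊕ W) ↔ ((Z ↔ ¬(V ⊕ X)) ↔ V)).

F

Substituting X=T, V=F, Z=F, W=T:
W → X = T → T = T
X ⊕ (W → X) = T ⊕ T = F
(X ⊕ (W → X)) ∨ X = F ∨ T = T
W ⊕ V = T ⊕ F = T
(W ⊕ V) ∧ W = T ∧ T = T
((W ⊕ V) ∧ W) ⊕ Z = T ⊕ F = T
(((W ⊕ V) ∧ W) ⊕ Z) → Z = T → F = F
((X ⊕ (W → X)) ∨ X) → ((((W ⊕ V) ∧ W) ⊕ Z) → Z) = T → F = F
W ⊕ (((X ⊕ (W → X)) ∨ X) → ((((W ⊕ V) ∧ W) ⊕ Z) → Z)) = T ⊕ F = T
X ↔ W = T ↔ T = T
(X ↔ W) ⊕ W = T ⊕ T = F
¬((X ↔ W) ⊕ W) = ¬F = T
V ⊕ X = F ⊕ T = T
¬(V ⊕ X) = ¬T = F
Z ↔ ¬(V ⊕ X) = F ↔ F = T
(Z ↔ ¬(V ⊕ X)) ↔ V = T ↔ F = F
¬((X ↔ W) ⊕ W) ↔ ((Z ↔ ¬(V ⊕ X)) ↔ V) = T ↔ F = F
(W ⊕ (((X ⊕ (W → X)) ∨ X) → ((((W ⊕ V) ∧ W) ⊕ Z) → Z))) ↔ (¬((X ↔ W) ⊕ W) ↔ ((Z ↔ ¬(V ⊕ X)) ↔ V)) = T ↔ F = F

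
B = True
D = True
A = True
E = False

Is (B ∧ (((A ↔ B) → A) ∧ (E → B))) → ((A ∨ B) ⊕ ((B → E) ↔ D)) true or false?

True

Substituting B=True, D=True, A=True, E=False:
A ↔ B = True ↔ True = True
(A ↔ B) → A = True → True = True
E → B = False → True = True
((A ↔ B) → A) ∧ (E → B) = True ∧ True = True
B ∧ (((A ↔ B) → A) ∧ (E → B)) = True ∧ True = True
A ∨ B = True ∨ True = True
B → E = True → False = False
(B → E) ↔ D = False ↔ True = False
(A ∨ B) ⊕ ((B → E) ↔ D) = True ⊕ False = True
(B ∧ (((A ↔ B) → A) ∧ (E → B))) → ((A ∨ B) ⊕ ((B → E) ↔ D)) = True → True = True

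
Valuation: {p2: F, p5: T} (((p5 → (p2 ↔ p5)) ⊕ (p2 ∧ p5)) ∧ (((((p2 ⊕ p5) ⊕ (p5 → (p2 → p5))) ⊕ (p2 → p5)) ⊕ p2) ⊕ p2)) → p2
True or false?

Substituting p2=F, p5=T:
p2 ↔ p5 = F ↔ T = F
p5 → (p2 ↔ p5) = T → F = F
p2 ∧ p5 = F ∧ T = F
(p5 → (p2 ↔ p5)) ⊕ (p2 ∧ p5) = F ⊕ F = F
p2 ⊕ p5 = F ⊕ T = T
p2 → p5 = F → T = T
p5 → (p2 → p5) = T → T = T
(p2 ⊕ p5) ⊕ (p5 → (p2 → p5)) = T ⊕ T = F
p2 → p5 = F → T = T
((p2 ⊕ p5) ⊕ (p5 → (p2 → p5))) ⊕ (p2 → p5) = F ⊕ T = T
(((p2 ⊕ p5) ⊕ (p5 → (p2 → p5))) ⊕ (p2 → p5)) ⊕ p2 = T ⊕ F = T
((((p2 ⊕ p5) ⊕ (p5 → (p2 → p5))) ⊕ (p2 → p5)) ⊕ p2) ⊕ p2 = T ⊕ F = T
((p5 → (p2 ↔ p5)) ⊕ (p2 ∧ p5)) ∧ (((((p2 ⊕ p5) ⊕ (p5 → (p2 → p5))) ⊕ (p2 → p5)) ⊕ p2) ⊕ p2) = F ∧ T = F
(((p5 → (p2 ↔ p5)) ⊕ (p2 ∧ p5)) ∧ (((((p2 ⊕ p5) ⊕ (p5 → (p2 → p5))) ⊕ (p2 → p5)) ⊕ p2) ⊕ p2)) → p2 = F → F = T

T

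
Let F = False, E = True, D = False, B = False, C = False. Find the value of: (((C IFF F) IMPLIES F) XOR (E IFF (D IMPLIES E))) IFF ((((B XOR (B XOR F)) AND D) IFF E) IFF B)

True

C IFF F = False IFF False = True
(C IFF F) IMPLIES F = True IMPLIES False = False
D IMPLIES E = False IMPLIES True = True
E IFF (D IMPLIES E) = True IFF True = True
((C IFF F) IMPLIES F) XOR (E IFF (D IMPLIES E)) = False XOR True = True
B XOR F = False XOR False = False
B XOR (B XOR F) = False XOR False = False
(B XOR (B XOR F)) AND D = False AND False = False
((B XOR (B XOR F)) AND D) IFF E = False IFF True = False
(((B XOR (B XOR F)) AND D) IFF E) IFF B = False IFF False = True
(((C IFF F) IMPLIES F) XOR (E IFF (D IMPLIES E))) IFF ((((B XOR (B XOR F)) AND D) IFF E) IFF B) = True IFF True = True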